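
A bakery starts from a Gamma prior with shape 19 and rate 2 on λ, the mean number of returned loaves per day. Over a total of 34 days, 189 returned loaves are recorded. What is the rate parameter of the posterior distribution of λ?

Total count 189 over total exposure 34 days.
Posterior: α' = 19 + 189 = 208, β' = 2 + 34 = 36.

36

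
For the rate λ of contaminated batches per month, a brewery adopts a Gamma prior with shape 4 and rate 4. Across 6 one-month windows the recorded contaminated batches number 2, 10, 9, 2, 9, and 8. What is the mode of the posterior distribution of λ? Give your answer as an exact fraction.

Total count: 2 + 10 + 9 + 2 + 9 + 8 = 40.
Total exposure: 6 months.
By Gamma–Poisson conjugacy, the posterior is Gamma(α + Σx, β + Σt) = Gamma(4 + 40, 4 + 6) = Gamma(44, 10).
Posterior mode = (α'−1)/β' = 43/10.

43/10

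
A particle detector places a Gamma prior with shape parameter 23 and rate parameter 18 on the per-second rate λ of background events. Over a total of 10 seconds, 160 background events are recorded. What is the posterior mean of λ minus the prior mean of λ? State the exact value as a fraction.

1325/252

Total count 160 over total exposure 10 seconds.
By Gamma–Poisson conjugacy, the posterior is Gamma(α + Σx, β + Σt) = Gamma(23 + 160, 18 + 10) = Gamma(183, 28).
Posterior mean = 183/28 = 183/28; prior mean = 23/18 = 23/18. Difference = 183/28 − 23/18 = 1325/252.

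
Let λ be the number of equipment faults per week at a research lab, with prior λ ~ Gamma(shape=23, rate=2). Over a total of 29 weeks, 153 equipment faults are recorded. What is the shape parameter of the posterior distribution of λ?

Total count 153 over total exposure 29 weeks.
Conjugate update: add total count to the shape and total exposure to the rate, giving Gamma(176, 31).

176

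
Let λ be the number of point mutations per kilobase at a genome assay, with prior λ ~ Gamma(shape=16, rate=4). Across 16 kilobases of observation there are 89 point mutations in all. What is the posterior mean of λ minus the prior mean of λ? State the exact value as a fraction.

5/4

Total count 89 over total exposure 16 kilobases.
Gamma(α, β) with Poisson data over total exposure Σt gives posterior Gamma(α+Σx, β+Σt) = Gamma(105, 20).
Posterior mean = 105/20 = 21/4; prior mean = 16/4 = 4. Difference = 21/4 − 4 = 5/4.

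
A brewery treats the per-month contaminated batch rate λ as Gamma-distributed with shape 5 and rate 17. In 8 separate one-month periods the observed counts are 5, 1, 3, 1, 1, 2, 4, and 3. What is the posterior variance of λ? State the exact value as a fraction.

Total count: 5 + 1 + 3 + 1 + 1 + 2 + 4 + 3 = 20.
Total exposure: 8 months.
By Gamma–Poisson conjugacy, the posterior is Gamma(α + Σx, β + Σt) = Gamma(5 + 20, 17 + 8) = Gamma(25, 25).
Posterior variance = α'/β'² = 25/625 = 1/25.

1/25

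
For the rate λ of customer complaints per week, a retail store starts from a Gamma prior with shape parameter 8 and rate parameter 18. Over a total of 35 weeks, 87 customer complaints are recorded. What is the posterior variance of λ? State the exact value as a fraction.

Total count 87 over total exposure 35 weeks.
Gamma(α, β) with Poisson data over total exposure Σt gives posterior Gamma(α+Σx, β+Σt) = Gamma(95, 53).
Posterior variance = α'/β'² = 95/2809.

95/2809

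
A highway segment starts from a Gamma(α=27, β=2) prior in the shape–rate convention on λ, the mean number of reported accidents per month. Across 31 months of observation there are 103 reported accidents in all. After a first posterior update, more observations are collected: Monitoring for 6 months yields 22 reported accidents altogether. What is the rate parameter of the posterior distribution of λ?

Total count 103 over total exposure 31 months.
After the first batch: Gamma(27 + 103, 2 + 31) = Gamma(130, 33).
Total count 22 over total exposure 6 months.
After the second batch: Gamma(130 + 22, 33 + 6) = Gamma(152, 39).

39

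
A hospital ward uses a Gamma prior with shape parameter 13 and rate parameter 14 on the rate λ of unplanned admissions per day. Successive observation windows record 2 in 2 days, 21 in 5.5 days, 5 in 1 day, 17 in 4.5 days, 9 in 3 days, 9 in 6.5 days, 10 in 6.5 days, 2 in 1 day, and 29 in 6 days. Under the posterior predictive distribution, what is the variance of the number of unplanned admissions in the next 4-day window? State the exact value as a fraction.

6318/625

Total count: 2 + 21 + 5 + 17 + 9 + 9 + 10 + 2 + 29 = 104.
Total exposure: 2 + 5.5 + 1 + 4.5 + 3 + 6.5 + 6.5 + 1 + 6 = 36 days.
The Gamma prior is conjugate for the Poisson rate, so λ | data ~ Gamma(13+104, 14+36) = Gamma(117, 50).
The posterior predictive for a window of length T is Negative Binomial with variance T·α'·(β'+T)/β'² = 4·117·54/2500 = 6318/625.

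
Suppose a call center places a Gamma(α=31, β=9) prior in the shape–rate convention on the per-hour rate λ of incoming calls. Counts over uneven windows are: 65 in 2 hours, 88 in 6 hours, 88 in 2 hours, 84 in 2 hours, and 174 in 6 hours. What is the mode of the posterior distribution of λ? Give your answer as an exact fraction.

Total count: 65 + 88 + 88 + 84 + 174 = 499.
Total exposure: 2 + 6 + 2 + 2 + 6 = 18 hours.
By Gamma–Poisson conjugacy, the posterior is Gamma(α + Σx, β + Σt) = Gamma(31 + 499, 9 + 18) = Gamma(530, 27).
Posterior mode = (α'−1)/β' = 529/27.

529/27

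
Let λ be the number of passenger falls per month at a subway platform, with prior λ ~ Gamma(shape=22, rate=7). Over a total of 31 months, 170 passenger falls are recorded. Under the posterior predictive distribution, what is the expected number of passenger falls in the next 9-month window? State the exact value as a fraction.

Total count 170 over total exposure 31 months.
The Gamma prior is conjugate for the Poisson rate, so λ | data ~ Gamma(22+170, 7+31) = Gamma(192, 38).
Predictive mean over a 9-month window = T·E[λ|data] = 9·192/38 = 864/19.

864/19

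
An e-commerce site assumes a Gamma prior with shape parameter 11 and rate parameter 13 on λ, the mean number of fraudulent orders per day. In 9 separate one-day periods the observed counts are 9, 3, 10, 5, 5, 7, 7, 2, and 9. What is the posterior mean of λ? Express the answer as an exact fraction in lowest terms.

34/11

Total count: 9 + 3 + 10 + 5 + 5 + 7 + 7 + 2 + 9 = 57.
Total exposure: 9 days.
Gamma(α, β) with Poisson data over total exposure Σt gives posterior Gamma(α+Σx, β+Σt) = Gamma(68, 22).
Posterior mean = α'/β' = 68/22 = 34/11.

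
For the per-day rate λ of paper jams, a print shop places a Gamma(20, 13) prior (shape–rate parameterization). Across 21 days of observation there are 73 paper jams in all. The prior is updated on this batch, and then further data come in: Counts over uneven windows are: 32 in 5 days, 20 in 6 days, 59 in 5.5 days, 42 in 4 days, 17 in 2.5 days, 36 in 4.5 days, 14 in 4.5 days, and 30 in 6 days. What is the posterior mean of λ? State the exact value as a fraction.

343/72

Total count 73 over total exposure 21 days.
After the first batch: Gamma(20 + 73, 13 + 21) = Gamma(93, 34).
Total count: 32 + 20 + 59 + 42 + 17 + 36 + 14 + 30 = 250.
Total exposure: 5 + 6 + 5.5 + 4 + 2.5 + 4.5 + 4.5 + 6 = 38 days.
After the second batch: Gamma(93 + 250, 34 + 38) = Gamma(343, 72).
Posterior mean = α'/β' = 343/72.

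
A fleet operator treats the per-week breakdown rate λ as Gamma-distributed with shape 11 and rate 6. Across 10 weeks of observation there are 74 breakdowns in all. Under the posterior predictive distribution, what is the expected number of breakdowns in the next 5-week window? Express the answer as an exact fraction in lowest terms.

Total count 74 over total exposure 10 weeks.
Conjugate update: add total count to the shape and total exposure to the rate, giving Gamma(85, 16).
Predictive mean over a 5-week window = T·E[λ|data] = 5·85/16 = 425/16.

425/16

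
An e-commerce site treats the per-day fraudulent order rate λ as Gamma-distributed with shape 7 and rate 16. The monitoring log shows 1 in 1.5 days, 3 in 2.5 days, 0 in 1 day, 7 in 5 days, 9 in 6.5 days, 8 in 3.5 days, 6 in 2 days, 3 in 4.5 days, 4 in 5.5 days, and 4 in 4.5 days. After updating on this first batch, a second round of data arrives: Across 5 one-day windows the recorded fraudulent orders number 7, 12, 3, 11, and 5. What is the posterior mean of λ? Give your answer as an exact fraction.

36/23

Total count: 1 + 3 + 0 + 7 + 9 + 8 + 6 + 3 + 4 + 4 = 45.
Total exposure: 1.5 + 2.5 + 1 + 5 + 6.5 + 3.5 + 2 + 4.5 + 5.5 + 4.5 = 36.5 days.
After the first batch: Gamma(7 + 45, 16 + 36.5) = Gamma(52, 105/2).
Total count: 7 + 12 + 3 + 11 + 5 = 38.
Total exposure: 5 days.
After the second batch: Gamma(52 + 38, 105/2 + 5) = Gamma(90, 115/2).
Posterior mean = α'/β' = 90/(115/2) = 36/23.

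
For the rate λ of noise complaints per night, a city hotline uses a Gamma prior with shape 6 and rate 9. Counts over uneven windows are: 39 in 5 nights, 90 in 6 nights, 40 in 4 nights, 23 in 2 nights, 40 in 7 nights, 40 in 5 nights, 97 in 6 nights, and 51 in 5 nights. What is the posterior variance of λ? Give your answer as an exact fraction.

426/2401

Total count: 39 + 90 + 40 + 23 + 40 + 40 + 97 + 51 = 420.
Total exposure: 5 + 6 + 4 + 2 + 7 + 5 + 6 + 5 = 40 nights.
By Gamma–Poisson conjugacy, the posterior is Gamma(α + Σx, β + Σt) = Gamma(6 + 420, 9 + 40) = Gamma(426, 49).
Posterior variance = α'/β'² = 426/2401.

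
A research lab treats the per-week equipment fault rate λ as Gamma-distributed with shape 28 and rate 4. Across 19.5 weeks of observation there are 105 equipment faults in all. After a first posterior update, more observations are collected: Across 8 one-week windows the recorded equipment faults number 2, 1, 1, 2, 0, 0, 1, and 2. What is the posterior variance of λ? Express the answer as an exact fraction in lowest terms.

568/3969

Total count 105 over total exposure 19.5 weeks.
After the first batch: Gamma(28 + 105, 4 + 19.5) = Gamma(133, 47/2).
Total count: 2 + 1 + 1 + 2 + 0 + 0 + 1 + 2 = 9.
Total exposure: 8 weeks.
After the second batch: Gamma(133 + 9, 47/2 + 8) = Gamma(142, 63/2).
Posterior variance = α'/β'² = 142/(3969/4) = 568/3969.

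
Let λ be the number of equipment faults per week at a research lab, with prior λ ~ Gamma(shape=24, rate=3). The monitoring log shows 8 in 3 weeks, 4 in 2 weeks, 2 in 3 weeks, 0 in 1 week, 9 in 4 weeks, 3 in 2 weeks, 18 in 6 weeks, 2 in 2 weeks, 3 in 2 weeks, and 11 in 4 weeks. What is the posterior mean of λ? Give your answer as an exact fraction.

21/8

Total count: 8 + 4 + 2 + 0 + 9 + 3 + 18 + 2 + 3 + 11 = 60.
Total exposure: 3 + 2 + 3 + 1 + 4 + 2 + 6 + 2 + 2 + 4 = 29 weeks.
By Gamma–Poisson conjugacy, the posterior is Gamma(α + Σx, β + Σt) = Gamma(24 + 60, 3 + 29) = Gamma(84, 32).
Posterior mean = α'/β' = 84/32 = 21/8.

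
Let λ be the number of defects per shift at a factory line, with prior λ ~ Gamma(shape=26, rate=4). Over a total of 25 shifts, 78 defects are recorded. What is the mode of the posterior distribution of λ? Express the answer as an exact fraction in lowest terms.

103/29

Total count 78 over total exposure 25 shifts.
The Gamma prior is conjugate for the Poisson rate, so λ | data ~ Gamma(26+78, 4+25) = Gamma(104, 29).
Posterior mode = (α'−1)/β' = 103/29.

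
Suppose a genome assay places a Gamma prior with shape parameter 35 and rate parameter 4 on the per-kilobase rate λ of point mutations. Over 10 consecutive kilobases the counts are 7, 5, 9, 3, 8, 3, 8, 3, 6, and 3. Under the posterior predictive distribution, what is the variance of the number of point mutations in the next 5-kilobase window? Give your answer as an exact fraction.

Total count: 7 + 5 + 9 + 3 + 8 + 3 + 8 + 3 + 6 + 3 = 55.
Total exposure: 10 kilobases.
By Gamma–Poisson conjugacy, the posterior is Gamma(α + Σx, β + Σt) = Gamma(35 + 55, 4 + 10) = Gamma(90, 14).
The posterior predictive for a window of length T is Negative Binomial with variance T·α'·(β'+T)/β'² = 5·90·19/196 = 4275/98.

4275/98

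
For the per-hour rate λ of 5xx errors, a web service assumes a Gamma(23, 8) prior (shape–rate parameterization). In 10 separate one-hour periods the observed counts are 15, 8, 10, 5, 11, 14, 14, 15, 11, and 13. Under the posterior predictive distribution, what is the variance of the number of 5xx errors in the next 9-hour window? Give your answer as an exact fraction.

Total count: 15 + 8 + 10 + 5 + 11 + 14 + 14 + 15 + 11 + 13 = 116.
Total exposure: 10 hours.
Gamma(α, β) with Poisson data over total exposure Σt gives posterior Gamma(α+Σx, β+Σt) = Gamma(139, 18).
The posterior predictive for a window of length T is Negative Binomial with variance T·α'·(β'+T)/β'² = 9·139·27/324 = 417/4.

417/4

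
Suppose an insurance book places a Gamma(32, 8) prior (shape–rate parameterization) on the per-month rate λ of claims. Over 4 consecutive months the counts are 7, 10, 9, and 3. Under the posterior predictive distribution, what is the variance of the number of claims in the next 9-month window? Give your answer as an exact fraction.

1281/16

Total count: 7 + 10 + 9 + 3 = 29.
Total exposure: 4 months.
By Gamma–Poisson conjugacy, the posterior is Gamma(α + Σx, β + Σt) = Gamma(32 + 29, 8 + 4) = Gamma(61, 12).
The posterior predictive for a window of length T is Negative Binomial with variance T·α'·(β'+T)/β'² = 9·61·21/144 = 1281/16.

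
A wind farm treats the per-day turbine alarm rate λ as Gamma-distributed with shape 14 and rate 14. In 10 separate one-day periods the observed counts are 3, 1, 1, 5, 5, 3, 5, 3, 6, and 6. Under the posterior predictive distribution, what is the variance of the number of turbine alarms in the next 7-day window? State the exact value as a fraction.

2821/144

Total count: 3 + 1 + 1 + 5 + 5 + 3 + 5 + 3 + 6 + 6 = 38.
Total exposure: 10 days.
By Gamma–Poisson conjugacy, the posterior is Gamma(α + Σx, β + Σt) = Gamma(14 + 38, 14 + 10) = Gamma(52, 24).
The posterior predictive for a window of length T is Negative Binomial with variance T·α'·(β'+T)/β'² = 7·52·31/576 = 2821/144.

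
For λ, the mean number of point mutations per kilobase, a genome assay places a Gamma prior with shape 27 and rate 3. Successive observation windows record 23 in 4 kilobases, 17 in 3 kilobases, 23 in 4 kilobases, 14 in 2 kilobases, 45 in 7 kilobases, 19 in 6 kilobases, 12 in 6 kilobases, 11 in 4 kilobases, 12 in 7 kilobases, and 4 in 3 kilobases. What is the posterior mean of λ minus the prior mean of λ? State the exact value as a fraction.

-234/49

Total count: 23 + 17 + 23 + 14 + 45 + 19 + 12 + 11 + 12 + 4 = 180.
Total exposure: 4 + 3 + 4 + 2 + 7 + 6 + 6 + 4 + 7 + 3 = 46 kilobases.
Gamma(α, β) with Poisson data over total exposure Σt gives posterior Gamma(α+Σx, β+Σt) = Gamma(207, 49).
Posterior mean = 207/49 = 207/49; prior mean = 27/3 = 9. Difference = 207/49 − 9 = -234/49.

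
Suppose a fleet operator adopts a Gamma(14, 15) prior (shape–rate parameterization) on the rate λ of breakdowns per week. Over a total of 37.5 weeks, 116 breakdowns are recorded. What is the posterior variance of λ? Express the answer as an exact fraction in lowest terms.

104/2205

Total count 116 over total exposure 37.5 weeks.
Conjugate update: add total count to the shape and total exposure to the rate, giving Gamma(130, 105/2).
Posterior variance = α'/β'² = 130/(11025/4) = 104/2205.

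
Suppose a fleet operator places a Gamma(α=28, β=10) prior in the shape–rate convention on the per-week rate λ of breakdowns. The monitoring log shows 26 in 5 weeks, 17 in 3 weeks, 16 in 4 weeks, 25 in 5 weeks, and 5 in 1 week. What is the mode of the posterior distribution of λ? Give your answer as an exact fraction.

29/7

Total count: 26 + 17 + 16 + 25 + 5 = 89.
Total exposure: 5 + 3 + 4 + 5 + 1 = 18 weeks.
Gamma(α, β) with Poisson data over total exposure Σt gives posterior Gamma(α+Σx, β+Σt) = Gamma(117, 28).
Posterior mode = (α'−1)/β' = 116/28 = 29/7.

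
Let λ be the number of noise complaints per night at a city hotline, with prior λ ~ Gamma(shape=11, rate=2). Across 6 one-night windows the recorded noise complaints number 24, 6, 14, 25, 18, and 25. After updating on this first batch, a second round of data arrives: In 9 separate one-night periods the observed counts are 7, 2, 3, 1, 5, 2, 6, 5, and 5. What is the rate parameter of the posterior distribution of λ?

Total count: 24 + 6 + 14 + 25 + 18 + 25 = 112.
Total exposure: 6 nights.
After the first batch: Gamma(11 + 112, 2 + 6) = Gamma(123, 8).
Total count: 7 + 2 + 3 + 1 + 5 + 2 + 6 + 5 + 5 = 36.
Total exposure: 9 nights.
After the second batch: Gamma(123 + 36, 8 + 9) = Gamma(159, 17).

17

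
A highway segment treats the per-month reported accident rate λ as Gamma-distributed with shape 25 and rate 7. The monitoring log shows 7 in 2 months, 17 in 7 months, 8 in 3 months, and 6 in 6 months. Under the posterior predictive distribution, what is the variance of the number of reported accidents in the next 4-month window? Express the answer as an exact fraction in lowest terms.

7308/625

Total count: 7 + 17 + 8 + 6 = 38.
Total exposure: 2 + 7 + 3 + 6 = 18 months.
Conjugate update: add total count to the shape and total exposure to the rate, giving Gamma(63, 25).
The posterior predictive for a window of length T is Negative Binomial with variance T·α'·(β'+T)/β'² = 4·63·29/625 = 7308/625.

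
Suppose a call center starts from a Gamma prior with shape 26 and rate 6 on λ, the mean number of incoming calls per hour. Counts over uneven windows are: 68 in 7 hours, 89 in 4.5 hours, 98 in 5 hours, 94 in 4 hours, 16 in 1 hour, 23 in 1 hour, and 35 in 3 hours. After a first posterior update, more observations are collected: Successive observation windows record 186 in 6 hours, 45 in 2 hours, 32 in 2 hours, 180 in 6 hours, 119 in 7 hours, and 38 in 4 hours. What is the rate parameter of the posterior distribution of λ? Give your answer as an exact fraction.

117/2

Total count: 68 + 89 + 98 + 94 + 16 + 23 + 35 = 423.
Total exposure: 7 + 4.5 + 5 + 4 + 1 + 1 + 3 = 25.5 hours.
After the first batch: Gamma(26 + 423, 6 + 25.5) = Gamma(449, 63/2).
Total count: 186 + 45 + 32 + 180 + 119 + 38 = 600.
Total exposure: 6 + 2 + 2 + 6 + 7 + 4 = 27 hours.
After the second batch: Gamma(449 + 600, 63/2 + 27) = Gamma(1049, 117/2).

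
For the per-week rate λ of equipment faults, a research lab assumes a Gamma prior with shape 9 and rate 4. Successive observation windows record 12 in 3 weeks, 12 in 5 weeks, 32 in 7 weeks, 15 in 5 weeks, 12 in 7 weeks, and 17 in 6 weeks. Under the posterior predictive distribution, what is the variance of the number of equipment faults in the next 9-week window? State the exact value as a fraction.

Total count: 12 + 12 + 32 + 15 + 12 + 17 = 100.
Total exposure: 3 + 5 + 7 + 5 + 7 + 6 = 33 weeks.
The Gamma prior is conjugate for the Poisson rate, so λ | data ~ Gamma(9+100, 4+33) = Gamma(109, 37).
The posterior predictive for a window of length T is Negative Binomial with variance T·α'·(β'+T)/β'² = 9·109·46/1369 = 45126/1369.

45126/1369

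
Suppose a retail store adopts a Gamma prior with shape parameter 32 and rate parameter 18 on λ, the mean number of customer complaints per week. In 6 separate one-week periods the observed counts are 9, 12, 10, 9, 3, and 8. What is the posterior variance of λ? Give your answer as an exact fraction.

Total count: 9 + 12 + 10 + 9 + 3 + 8 = 51.
Total exposure: 6 weeks.
The Gamma prior is conjugate for the Poisson rate, so λ | data ~ Gamma(32+51, 18+6) = Gamma(83, 24).
Posterior variance = α'/β'² = 83/576.

83/576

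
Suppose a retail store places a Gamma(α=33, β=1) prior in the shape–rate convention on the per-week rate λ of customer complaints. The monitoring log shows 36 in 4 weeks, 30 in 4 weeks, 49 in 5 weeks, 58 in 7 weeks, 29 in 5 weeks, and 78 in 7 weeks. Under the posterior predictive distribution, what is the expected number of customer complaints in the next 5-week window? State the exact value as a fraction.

1565/33

Total count: 36 + 30 + 49 + 58 + 29 + 78 = 280.
Total exposure: 4 + 4 + 5 + 7 + 5 + 7 = 32 weeks.
Posterior: α' = 33 + 280 = 313, β' = 1 + 32 = 33.
Predictive mean over a 5-week window = T·E[λ|data] = 5·313/33 = 1565/33.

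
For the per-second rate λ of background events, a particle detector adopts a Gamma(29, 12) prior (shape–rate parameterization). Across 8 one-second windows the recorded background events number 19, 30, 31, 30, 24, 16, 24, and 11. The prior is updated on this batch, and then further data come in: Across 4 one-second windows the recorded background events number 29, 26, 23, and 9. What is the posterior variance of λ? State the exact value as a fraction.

301/576

Total count: 19 + 30 + 31 + 30 + 24 + 16 + 24 + 11 = 185.
Total exposure: 8 seconds.
After the first batch: Gamma(29 + 185, 12 + 8) = Gamma(214, 20).
Total count: 29 + 26 + 23 + 9 = 87.
Total exposure: 4 seconds.
After the second batch: Gamma(214 + 87, 20 + 4) = Gamma(301, 24).
Posterior variance = α'/β'² = 301/576.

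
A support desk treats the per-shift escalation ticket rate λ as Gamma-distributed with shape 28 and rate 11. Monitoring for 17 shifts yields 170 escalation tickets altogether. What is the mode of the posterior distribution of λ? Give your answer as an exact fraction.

Total count 170 over total exposure 17 shifts.
Posterior: α' = 28 + 170 = 198, β' = 11 + 17 = 28.
Posterior mode = (α'−1)/β' = 197/28.

197/28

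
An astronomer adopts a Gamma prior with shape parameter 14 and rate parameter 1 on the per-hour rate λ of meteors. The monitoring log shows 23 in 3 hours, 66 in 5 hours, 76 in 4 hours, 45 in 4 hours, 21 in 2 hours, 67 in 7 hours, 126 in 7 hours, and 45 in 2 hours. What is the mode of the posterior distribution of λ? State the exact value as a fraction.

Total count: 23 + 66 + 76 + 45 + 21 + 67 + 126 + 45 = 469.
Total exposure: 3 + 5 + 4 + 4 + 2 + 7 + 7 + 2 = 34 hours.
Posterior: α' = 14 + 469 = 483, β' = 1 + 34 = 35.
Posterior mode = (α'−1)/β' = 482/35.

482/35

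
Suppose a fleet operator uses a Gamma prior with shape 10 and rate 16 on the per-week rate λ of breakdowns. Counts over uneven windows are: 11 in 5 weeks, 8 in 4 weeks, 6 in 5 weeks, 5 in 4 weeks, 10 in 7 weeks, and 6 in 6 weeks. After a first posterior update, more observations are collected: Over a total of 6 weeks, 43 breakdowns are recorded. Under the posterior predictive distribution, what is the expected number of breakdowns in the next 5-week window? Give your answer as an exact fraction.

Total count: 11 + 8 + 6 + 5 + 10 + 6 = 46.
Total exposure: 5 + 4 + 5 + 4 + 7 + 6 = 31 weeks.
After the first batch: Gamma(10 + 46, 16 + 31) = Gamma(56, 47).
Total count 43 over total exposure 6 weeks.
After the second batch: Gamma(56 + 43, 47 + 6) = Gamma(99, 53).
Predictive mean over a 5-week window = T·E[λ|data] = 5·99/53 = 495/53.

495/53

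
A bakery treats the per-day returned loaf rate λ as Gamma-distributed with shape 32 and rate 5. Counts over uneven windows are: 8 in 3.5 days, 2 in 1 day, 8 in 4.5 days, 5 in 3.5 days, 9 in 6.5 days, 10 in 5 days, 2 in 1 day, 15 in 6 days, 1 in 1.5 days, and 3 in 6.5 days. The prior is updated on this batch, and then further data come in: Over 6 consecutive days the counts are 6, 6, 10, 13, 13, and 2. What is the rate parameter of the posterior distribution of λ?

50

Total count: 8 + 2 + 8 + 5 + 9 + 10 + 2 + 15 + 1 + 3 = 63.
Total exposure: 3.5 + 1 + 4.5 + 3.5 + 6.5 + 5 + 1 + 6 + 1.5 + 6.5 = 39 days.
After the first batch: Gamma(32 + 63, 5 + 39) = Gamma(95, 44).
Total count: 6 + 6 + 10 + 13 + 13 + 2 = 50.
Total exposure: 6 days.
After the second batch: Gamma(95 + 50, 44 + 6) = Gamma(145, 50).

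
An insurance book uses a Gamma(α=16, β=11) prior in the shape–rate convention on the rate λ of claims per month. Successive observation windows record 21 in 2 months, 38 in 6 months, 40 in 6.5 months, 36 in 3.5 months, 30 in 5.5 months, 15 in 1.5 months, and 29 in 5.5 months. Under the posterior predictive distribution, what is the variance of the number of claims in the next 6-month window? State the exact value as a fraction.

Total count: 21 + 38 + 40 + 36 + 30 + 15 + 29 = 209.
Total exposure: 2 + 6 + 6.5 + 3.5 + 5.5 + 1.5 + 5.5 = 30.5 months.
By Gamma–Poisson conjugacy, the posterior is Gamma(α + Σx, β + Σt) = Gamma(16 + 209, 11 + 30.5) = Gamma(225, 83/2).
The posterior predictive for a window of length T is Negative Binomial with variance T·α'·(β'+T)/β'² = 6·225·(95/2)/(6889/4) = 256500/6889.

256500/6889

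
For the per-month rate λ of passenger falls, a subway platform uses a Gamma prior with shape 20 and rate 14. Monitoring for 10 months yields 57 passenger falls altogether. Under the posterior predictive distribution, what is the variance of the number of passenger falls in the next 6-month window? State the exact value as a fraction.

Total count 57 over total exposure 10 months.
Conjugate update: add total count to the shape and total exposure to the rate, giving Gamma(77, 24).
The posterior predictive for a window of length T is Negative Binomial with variance T·α'·(β'+T)/β'² = 6·77·30/576 = 385/16.

385/16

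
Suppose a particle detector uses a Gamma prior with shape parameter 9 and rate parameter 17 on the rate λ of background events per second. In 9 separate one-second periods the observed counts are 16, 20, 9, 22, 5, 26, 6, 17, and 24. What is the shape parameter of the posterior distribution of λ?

Total count: 16 + 20 + 9 + 22 + 5 + 26 + 6 + 17 + 24 = 145.
Total exposure: 9 seconds.
Posterior: α' = 9 + 145 = 154, β' = 17 + 9 = 26.

154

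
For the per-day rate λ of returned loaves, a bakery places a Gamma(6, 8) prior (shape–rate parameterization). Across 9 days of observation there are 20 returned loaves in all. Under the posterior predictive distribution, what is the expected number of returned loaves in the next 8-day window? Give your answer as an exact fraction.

Total count 20 over total exposure 9 days.
Conjugate update: add total count to the shape and total exposure to the rate, giving Gamma(26, 17).
Predictive mean over an 8-day window = T·E[λ|data] = 8·26/17 = 208/17.

208/17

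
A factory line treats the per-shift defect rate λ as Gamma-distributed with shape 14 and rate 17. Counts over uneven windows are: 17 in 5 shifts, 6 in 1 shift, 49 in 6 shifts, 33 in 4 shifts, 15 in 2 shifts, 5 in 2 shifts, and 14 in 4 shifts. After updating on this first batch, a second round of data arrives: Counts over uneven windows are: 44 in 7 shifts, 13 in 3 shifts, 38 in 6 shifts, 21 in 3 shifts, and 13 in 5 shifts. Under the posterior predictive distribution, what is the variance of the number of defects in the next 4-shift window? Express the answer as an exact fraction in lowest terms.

Total count: 17 + 6 + 49 + 33 + 15 + 5 + 14 = 139.
Total exposure: 5 + 1 + 6 + 4 + 2 + 2 + 4 = 24 shifts.
After the first batch: Gamma(14 + 139, 17 + 24) = Gamma(153, 41).
Total count: 44 + 13 + 38 + 21 + 13 = 129.
Total exposure: 7 + 3 + 6 + 3 + 5 = 24 shifts.
After the second batch: Gamma(153 + 129, 41 + 24) = Gamma(282, 65).
The posterior predictive for a window of length T is Negative Binomial with variance T·α'·(β'+T)/β'² = 4·282·69/4225 = 77832/4225.

77832/4225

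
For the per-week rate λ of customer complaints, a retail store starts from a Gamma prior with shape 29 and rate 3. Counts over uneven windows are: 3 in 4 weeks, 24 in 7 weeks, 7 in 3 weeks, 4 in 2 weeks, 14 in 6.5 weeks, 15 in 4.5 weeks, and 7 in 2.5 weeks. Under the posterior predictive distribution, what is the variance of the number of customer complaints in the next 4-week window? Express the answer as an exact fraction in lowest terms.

Total count: 3 + 24 + 7 + 4 + 14 + 15 + 7 = 74.
Total exposure: 4 + 7 + 3 + 2 + 6.5 + 4.5 + 2.5 = 29.5 weeks.
The Gamma prior is conjugate for the Poisson rate, so λ | data ~ Gamma(29+74, 3+29.5) = Gamma(103, 65/2).
The posterior predictive for a window of length T is Negative Binomial with variance T·α'·(β'+T)/β'² = 4·103·(73/2)/(4225/4) = 60152/4225.

60152/4225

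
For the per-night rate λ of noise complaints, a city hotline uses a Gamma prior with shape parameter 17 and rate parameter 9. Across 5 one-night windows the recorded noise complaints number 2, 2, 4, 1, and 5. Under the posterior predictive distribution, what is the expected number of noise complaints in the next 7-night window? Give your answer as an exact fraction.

31/2

Total count: 2 + 2 + 4 + 1 + 5 = 14.
Total exposure: 5 nights.
The Gamma prior is conjugate for the Poisson rate, so λ | data ~ Gamma(17+14, 9+5) = Gamma(31, 14).
Predictive mean over a 7-night window = T·E[λ|data] = 7·31/14 = 31/2.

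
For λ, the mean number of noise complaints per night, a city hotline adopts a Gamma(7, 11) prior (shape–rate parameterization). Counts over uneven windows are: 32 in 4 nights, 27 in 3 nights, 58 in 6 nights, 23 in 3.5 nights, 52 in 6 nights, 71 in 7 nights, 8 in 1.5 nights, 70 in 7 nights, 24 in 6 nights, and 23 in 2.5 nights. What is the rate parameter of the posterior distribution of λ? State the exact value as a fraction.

Total count: 32 + 27 + 58 + 23 + 52 + 71 + 8 + 70 + 24 + 23 = 388.
Total exposure: 4 + 3 + 6 + 3.5 + 6 + 7 + 1.5 + 7 + 6 + 2.5 = 46.5 nights.
Posterior: α' = 7 + 388 = 395, β' = 11 + 46.5 = 115/2.

115/2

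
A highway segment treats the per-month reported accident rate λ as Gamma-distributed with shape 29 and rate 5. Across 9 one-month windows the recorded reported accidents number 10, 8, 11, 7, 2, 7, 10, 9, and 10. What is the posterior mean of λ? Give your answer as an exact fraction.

103/14

Total count: 10 + 8 + 11 + 7 + 2 + 7 + 10 + 9 + 10 = 74.
Total exposure: 9 months.
By Gamma–Poisson conjugacy, the posterior is Gamma(α + Σx, β + Σt) = Gamma(29 + 74, 5 + 9) = Gamma(103, 14).
Posterior mean = α'/β' = 103/14.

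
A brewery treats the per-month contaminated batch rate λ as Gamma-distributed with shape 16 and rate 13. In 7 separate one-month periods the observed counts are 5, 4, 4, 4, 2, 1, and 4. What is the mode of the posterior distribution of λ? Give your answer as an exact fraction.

39/20

Total count: 5 + 4 + 4 + 4 + 2 + 1 + 4 = 24.
Total exposure: 7 months.
Posterior: α' = 16 + 24 = 40, β' = 13 + 7 = 20.
Posterior mode = (α'−1)/β' = 39/20.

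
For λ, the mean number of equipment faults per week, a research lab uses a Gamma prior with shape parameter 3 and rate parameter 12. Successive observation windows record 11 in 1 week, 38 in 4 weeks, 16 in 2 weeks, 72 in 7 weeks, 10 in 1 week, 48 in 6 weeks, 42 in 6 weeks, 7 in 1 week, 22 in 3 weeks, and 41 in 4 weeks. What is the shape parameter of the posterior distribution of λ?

310

Total count: 11 + 38 + 16 + 72 + 10 + 48 + 42 + 7 + 22 + 41 = 307.
Total exposure: 1 + 4 + 2 + 7 + 1 + 6 + 6 + 1 + 3 + 4 = 35 weeks.
The Gamma prior is conjugate for the Poisson rate, so λ | data ~ Gamma(3+307, 12+35) = Gamma(310, 47).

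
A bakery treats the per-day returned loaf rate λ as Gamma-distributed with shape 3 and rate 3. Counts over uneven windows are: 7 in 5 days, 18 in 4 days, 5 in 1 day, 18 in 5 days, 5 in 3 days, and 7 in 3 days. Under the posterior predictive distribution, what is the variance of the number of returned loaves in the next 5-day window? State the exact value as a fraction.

Total count: 7 + 18 + 5 + 18 + 5 + 7 = 60.
Total exposure: 5 + 4 + 1 + 5 + 3 + 3 = 21 days.
Posterior: α' = 3 + 60 = 63, β' = 3 + 21 = 24.
The posterior predictive for a window of length T is Negative Binomial with variance T·α'·(β'+T)/β'² = 5·63·29/576 = 1015/64.

1015/64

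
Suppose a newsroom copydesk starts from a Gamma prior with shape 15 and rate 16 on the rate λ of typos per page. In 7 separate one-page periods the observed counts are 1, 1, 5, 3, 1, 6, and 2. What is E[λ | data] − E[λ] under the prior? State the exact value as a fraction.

199/368

Total count: 1 + 1 + 5 + 3 + 1 + 6 + 2 = 19.
Total exposure: 7 pages.
Posterior: α' = 15 + 19 = 34, β' = 16 + 7 = 23.
Posterior mean = 34/23 = 34/23; prior mean = 15/16 = 15/16. Difference = 34/23 − 15/16 = 199/368.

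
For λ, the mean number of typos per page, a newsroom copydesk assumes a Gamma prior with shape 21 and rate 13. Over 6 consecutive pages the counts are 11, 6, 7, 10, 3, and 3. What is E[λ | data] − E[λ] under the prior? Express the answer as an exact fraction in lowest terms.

394/247

Total count: 11 + 6 + 7 + 10 + 3 + 3 = 40.
Total exposure: 6 pages.
Posterior: α' = 21 + 40 = 61, β' = 13 + 6 = 19.
Posterior mean = 61/19 = 61/19; prior mean = 21/13 = 21/13. Difference = 61/19 − 21/13 = 394/247.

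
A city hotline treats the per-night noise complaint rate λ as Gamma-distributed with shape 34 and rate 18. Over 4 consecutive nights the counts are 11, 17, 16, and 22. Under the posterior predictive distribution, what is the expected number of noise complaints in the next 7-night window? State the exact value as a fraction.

Total count: 11 + 17 + 16 + 22 = 66.
Total exposure: 4 nights.
Gamma(α, β) with Poisson data over total exposure Σt gives posterior Gamma(α+Σx, β+Σt) = Gamma(100, 22).
Predictive mean over a 7-night window = T·E[λ|data] = 7·100/22 = 350/11.

350/11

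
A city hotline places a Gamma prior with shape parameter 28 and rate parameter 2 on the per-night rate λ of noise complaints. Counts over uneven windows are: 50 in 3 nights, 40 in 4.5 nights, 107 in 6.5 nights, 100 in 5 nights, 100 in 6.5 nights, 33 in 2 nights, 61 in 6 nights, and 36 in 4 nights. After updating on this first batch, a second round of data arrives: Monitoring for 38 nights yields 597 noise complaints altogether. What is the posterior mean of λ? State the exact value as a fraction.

Total count: 50 + 40 + 107 + 100 + 100 + 33 + 61 + 36 = 527.
Total exposure: 3 + 4.5 + 6.5 + 5 + 6.5 + 2 + 6 + 4 = 37.5 nights.
After the first batch: Gamma(28 + 527, 2 + 37.5) = Gamma(555, 79/2).
Total count 597 over total exposure 38 nights.
After the second batch: Gamma(555 + 597, 79/2 + 38) = Gamma(1152, 155/2).
Posterior mean = α'/β' = 1152/(155/2) = 2304/155.

2304/155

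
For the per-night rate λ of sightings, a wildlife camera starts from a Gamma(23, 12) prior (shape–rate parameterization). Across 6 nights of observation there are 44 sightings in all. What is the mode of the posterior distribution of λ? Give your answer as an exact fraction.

11/3

Total count 44 over total exposure 6 nights.
Conjugate update: add total count to the shape and total exposure to the rate, giving Gamma(67, 18).
Posterior mode = (α'−1)/β' = 66/18 = 11/3.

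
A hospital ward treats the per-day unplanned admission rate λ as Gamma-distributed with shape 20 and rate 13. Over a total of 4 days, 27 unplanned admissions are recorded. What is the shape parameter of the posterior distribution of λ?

47

Total count 27 over total exposure 4 days.
Conjugate update: add total count to the shape and total exposure to the rate, giving Gamma(47, 17).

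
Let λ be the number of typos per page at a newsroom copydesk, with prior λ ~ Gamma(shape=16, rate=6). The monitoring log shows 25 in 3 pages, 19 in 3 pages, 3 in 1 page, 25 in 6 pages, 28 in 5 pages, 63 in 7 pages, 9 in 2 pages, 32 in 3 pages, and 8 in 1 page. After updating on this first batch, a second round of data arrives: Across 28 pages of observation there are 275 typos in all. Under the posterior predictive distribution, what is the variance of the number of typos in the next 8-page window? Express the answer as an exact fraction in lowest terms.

Total count: 25 + 19 + 3 + 25 + 28 + 63 + 9 + 32 + 8 = 212.
Total exposure: 3 + 3 + 1 + 6 + 5 + 7 + 2 + 3 + 1 = 31 pages.
After the first batch: Gamma(16 + 212, 6 + 31) = Gamma(228, 37).
Total count 275 over total exposure 28 pages.
After the second batch: Gamma(228 + 275, 37 + 28) = Gamma(503, 65).
The posterior predictive for a window of length T is Negative Binomial with variance T·α'·(β'+T)/β'² = 8·503·73/4225 = 293752/4225.

293752/4225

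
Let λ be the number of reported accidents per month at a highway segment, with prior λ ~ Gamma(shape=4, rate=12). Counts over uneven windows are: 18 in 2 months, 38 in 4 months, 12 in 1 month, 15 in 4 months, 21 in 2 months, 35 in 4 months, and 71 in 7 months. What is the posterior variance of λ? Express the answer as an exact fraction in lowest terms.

107/648

Total count: 18 + 38 + 12 + 15 + 21 + 35 + 71 = 210.
Total exposure: 2 + 4 + 1 + 4 + 2 + 4 + 7 = 24 months.
Conjugate update: add total count to the shape and total exposure to the rate, giving Gamma(214, 36).
Posterior variance = α'/β'² = 214/1296 = 107/648.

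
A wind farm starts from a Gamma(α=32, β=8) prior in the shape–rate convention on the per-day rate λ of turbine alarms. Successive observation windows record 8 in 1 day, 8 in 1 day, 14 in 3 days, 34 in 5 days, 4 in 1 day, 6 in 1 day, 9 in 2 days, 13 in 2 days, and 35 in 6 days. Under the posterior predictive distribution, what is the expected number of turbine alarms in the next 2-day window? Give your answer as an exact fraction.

Total count: 8 + 8 + 14 + 34 + 4 + 6 + 9 + 13 + 35 = 131.
Total exposure: 1 + 1 + 3 + 5 + 1 + 1 + 2 + 2 + 6 = 22 days.
Conjugate update: add total count to the shape and total exposure to the rate, giving Gamma(163, 30).
Predictive mean over a 2-day window = T·E[λ|data] = 2·163/30 = 163/15.

163/15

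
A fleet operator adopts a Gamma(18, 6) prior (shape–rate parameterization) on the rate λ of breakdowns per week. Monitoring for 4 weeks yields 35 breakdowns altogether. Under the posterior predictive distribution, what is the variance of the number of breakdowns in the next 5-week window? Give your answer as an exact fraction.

Total count 35 over total exposure 4 weeks.
Conjugate update: add total count to the shape and total exposure to the rate, giving Gamma(53, 10).
The posterior predictive for a window of length T is Negative Binomial with variance T·α'·(β'+T)/β'² = 5·53·15/100 = 159/4.

159/4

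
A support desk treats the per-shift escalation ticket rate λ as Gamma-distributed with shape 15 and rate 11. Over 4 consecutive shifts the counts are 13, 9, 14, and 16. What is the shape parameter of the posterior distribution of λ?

67

Total count: 13 + 9 + 14 + 16 = 52.
Total exposure: 4 shifts.
Posterior: α' = 15 + 52 = 67, β' = 11 + 4 = 15.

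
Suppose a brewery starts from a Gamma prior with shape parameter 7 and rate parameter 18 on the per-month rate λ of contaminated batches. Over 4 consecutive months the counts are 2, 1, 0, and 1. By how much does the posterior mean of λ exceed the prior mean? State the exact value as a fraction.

Total count: 2 + 1 + 0 + 1 = 4.
Total exposure: 4 months.
The Gamma prior is conjugate for the Poisson rate, so λ | data ~ Gamma(7+4, 18+4) = Gamma(11, 22).
Posterior mean = 11/22 = 1/2; prior mean = 7/18 = 7/18. Difference = 1/2 − 7/18 = 1/9.

1/9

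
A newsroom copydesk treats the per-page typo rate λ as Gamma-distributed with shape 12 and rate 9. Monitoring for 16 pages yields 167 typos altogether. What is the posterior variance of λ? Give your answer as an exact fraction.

Total count 167 over total exposure 16 pages.
Posterior: α' = 12 + 167 = 179, β' = 9 + 16 = 25.
Posterior variance = α'/β'² = 179/625.

179/625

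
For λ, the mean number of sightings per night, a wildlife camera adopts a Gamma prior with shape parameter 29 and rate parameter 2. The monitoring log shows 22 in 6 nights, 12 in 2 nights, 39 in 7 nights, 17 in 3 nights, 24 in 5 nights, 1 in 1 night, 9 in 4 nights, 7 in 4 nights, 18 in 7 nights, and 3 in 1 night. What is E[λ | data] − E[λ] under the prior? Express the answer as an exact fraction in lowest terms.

Total count: 22 + 12 + 39 + 17 + 24 + 1 + 9 + 7 + 18 + 3 = 152.
Total exposure: 6 + 2 + 7 + 3 + 5 + 1 + 4 + 4 + 7 + 1 = 40 nights.
By Gamma–Poisson conjugacy, the posterior is Gamma(α + Σx, β + Σt) = Gamma(29 + 152, 2 + 40) = Gamma(181, 42).
Posterior mean = 181/42 = 181/42; prior mean = 29/2 = 29/2. Difference = 181/42 − 29/2 = -214/21.

-214/21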